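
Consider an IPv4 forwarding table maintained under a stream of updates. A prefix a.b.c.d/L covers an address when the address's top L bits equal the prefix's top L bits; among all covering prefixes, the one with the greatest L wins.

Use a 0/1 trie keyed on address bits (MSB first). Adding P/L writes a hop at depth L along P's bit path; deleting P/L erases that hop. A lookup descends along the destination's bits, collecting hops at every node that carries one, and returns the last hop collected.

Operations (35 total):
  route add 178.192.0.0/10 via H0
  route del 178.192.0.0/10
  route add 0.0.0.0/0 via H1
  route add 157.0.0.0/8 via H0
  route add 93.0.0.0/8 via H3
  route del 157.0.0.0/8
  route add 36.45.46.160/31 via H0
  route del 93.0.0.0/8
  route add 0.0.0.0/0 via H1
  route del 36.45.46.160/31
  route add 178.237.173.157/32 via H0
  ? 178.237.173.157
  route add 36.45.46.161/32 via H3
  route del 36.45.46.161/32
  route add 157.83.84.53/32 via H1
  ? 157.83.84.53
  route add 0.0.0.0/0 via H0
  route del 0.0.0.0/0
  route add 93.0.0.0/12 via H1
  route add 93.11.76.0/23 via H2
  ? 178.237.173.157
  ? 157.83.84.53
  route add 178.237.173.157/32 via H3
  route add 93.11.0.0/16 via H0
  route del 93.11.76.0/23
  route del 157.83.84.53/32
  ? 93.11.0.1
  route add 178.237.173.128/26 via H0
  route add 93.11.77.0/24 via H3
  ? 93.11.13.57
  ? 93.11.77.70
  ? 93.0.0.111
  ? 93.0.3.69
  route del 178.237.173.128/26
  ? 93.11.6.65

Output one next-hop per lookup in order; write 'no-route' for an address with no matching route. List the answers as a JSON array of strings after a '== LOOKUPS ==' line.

Trace:
  + 178.192.0.0/10 (H0) depth=10
  - 178.192.0.0/10 clear@10
  + 0.0.0.0/0 (H1) depth=0
  + 157.0.0.0/8 (H0) depth=8
  + 93.0.0.0/8 (H3) depth=8
  - 157.0.0.0/8 clear@8
  + 36.45.46.160/31 (H0) depth=31
  - 93.0.0.0/8 clear@8
  + 0.0.0.0/0 (H1) depth=0
  - 36.45.46.160/31 clear@31
  + 178.237.173.157/32 (H0) depth=32
  lookup 178.237.173.157: bits 10110010111011011010110110011101 walk d0:H1→d1:-→d2:-→d3:-→d4:-→d5:-→d6:-→d7:-→d8:-→d9:-→d10:-→d11:-→d12:-→d13:-→d14:-→d15:-→d16:-→d17:-→d18:-→d19:-→d20:-→d21:-→d22:-→d23:-→d24:-→d25:-→d26:-→d27:-→d28:-→d29:-→d30:-→d31:-→d32:H0 -> H0
  + 36.45.46.161/32 (H3) depth=32
  - 36.45.46.161/32 clear@32
  + 157.83.84.53/32 (H1) depth=32
  lookup 157.83.84.53: bits 10011101010100110101010000110101 walk d0:H1→d1:-→d2:-→d3:-→d4:-→d5:-→d6:-→d7:-→d8:-→d9:-→d10:-→d11:-→d12:-→d13:-→d14:-→d15:-→d16:-→d17:-→d18:-→d19:-→d20:-→d21:-→d22:-→d23:-→d24:-→d25:-→d26:-→d27:-→d28:-→d29:-→d30:-→d31:-→d32:H1 -> H1
  + 0.0.0.0/0 (H0) depth=0
  - 0.0.0.0/0 clear@0
  + 93.0.0.0/12 (H1) depth=12
  + 93.11.76.0/23 (H2) depth=23
  lookup 178.237.173.157: bits 10110010111011011010110110011101 walk d0:-→d1:-→d2:-→d3:-→d4:-→d5:-→d6:-→d7:-→d8:-→d9:-→d10:-→d11:-→d12:-→d13:-→d14:-→d15:-→d16:-→d17:-→d18:-→d19:-→d20:-→d21:-→d22:-→d23:-→d24:-→d25:-→d26:-→d27:-→d28:-→d29:-→d30:-→d31:-→d32:H0 -> H0
  lookup 157.83.84.53: bits 10011101010100110101010000110101 walk d0:-→d1:-→d2:-→d3:-→d4:-→d5:-→d6:-→d7:-→d8:-→d9:-→d10:-→d11:-→d12:-→d13:-→d14:-→d15:-→d16:-→d17:-→d18:-→d19:-→d20:-→d21:-→d22:-→d23:-→d24:-→d25:-→d26:-→d27:-→d28:-→d29:-→d30:-→d31:-→d32:H1 -> H1
  + 178.237.173.157/32 (H3) depth=32
  + 93.11.0.0/16 (H0) depth=16
  - 93.11.76.0/23 clear@23
  - 157.83.84.53/32 clear@32
  lookup 93.11.0.1: bits 01011101000010110 walk d0:-→d1:-→d2:-→d3:-→d4:-→d5:-→d6:-→d7:-→d8:-→d9:-→d10:-→d11:-→d12:H1→d13:-→d14:-→d15:-→d16:H0→d17:- -> H0
  + 178.237.173.128/26 (H0) depth=26
  + 93.11.77.0/24 (H3) depth=24
  lookup 93.11.13.57: bits 01011101000010110 walk d0:-→d1:-→d2:-→d3:-→d4:-→d5:-→d6:-→d7:-→d8:-→d9:-→d10:-→d11:-→d12:H1→d13:-→d14:-→d15:-→d16:H0→d17:- -> H0
  lookup 93.11.77.70: bits 010111010000101101001101 walk d0:-→d1:-→d2:-→d3:-→d4:-→d5:-→d6:-→d7:-→d8:-→d9:-→d10:-→d11:-→d12:H1→d13:-→d14:-→d15:-→d16:H0→d17:-→d18:-→d19:-→d20:-→d21:-→d22:-→d23:-→d24:H3 -> H3
  lookup 93.0.0.111: bits 010111010000 walk d0:-→d1:-→d2:-→d3:-→d4:-→d5:-→d6:-→d7:-→d8:-→d9:-→d10:-→d11:-→d12:H1 -> H1
  lookup 93.0.3.69: bits 010111010000 walk d0:-→d1:-→d2:-→d3:-→d4:-→d5:-→d6:-→d7:-→d8:-→d9:-→d10:-→d11:-→d12:H1 -> H1
  - 178.237.173.128/26 clear@26
  lookup 93.11.6.65: bits 01011101000010110 walk d0:-→d1:-→d2:-→d3:-→d4:-→d5:-→d6:-→d7:-→d8:-→d9:-→d10:-→d11:-→d12:H1→d13:-→d14:-→d15:-→d16:H0→d17:- -> H0

== LOOKUPS ==
["H0","H1","H0","H1","H0","H0","H3","H1","H1","H0"]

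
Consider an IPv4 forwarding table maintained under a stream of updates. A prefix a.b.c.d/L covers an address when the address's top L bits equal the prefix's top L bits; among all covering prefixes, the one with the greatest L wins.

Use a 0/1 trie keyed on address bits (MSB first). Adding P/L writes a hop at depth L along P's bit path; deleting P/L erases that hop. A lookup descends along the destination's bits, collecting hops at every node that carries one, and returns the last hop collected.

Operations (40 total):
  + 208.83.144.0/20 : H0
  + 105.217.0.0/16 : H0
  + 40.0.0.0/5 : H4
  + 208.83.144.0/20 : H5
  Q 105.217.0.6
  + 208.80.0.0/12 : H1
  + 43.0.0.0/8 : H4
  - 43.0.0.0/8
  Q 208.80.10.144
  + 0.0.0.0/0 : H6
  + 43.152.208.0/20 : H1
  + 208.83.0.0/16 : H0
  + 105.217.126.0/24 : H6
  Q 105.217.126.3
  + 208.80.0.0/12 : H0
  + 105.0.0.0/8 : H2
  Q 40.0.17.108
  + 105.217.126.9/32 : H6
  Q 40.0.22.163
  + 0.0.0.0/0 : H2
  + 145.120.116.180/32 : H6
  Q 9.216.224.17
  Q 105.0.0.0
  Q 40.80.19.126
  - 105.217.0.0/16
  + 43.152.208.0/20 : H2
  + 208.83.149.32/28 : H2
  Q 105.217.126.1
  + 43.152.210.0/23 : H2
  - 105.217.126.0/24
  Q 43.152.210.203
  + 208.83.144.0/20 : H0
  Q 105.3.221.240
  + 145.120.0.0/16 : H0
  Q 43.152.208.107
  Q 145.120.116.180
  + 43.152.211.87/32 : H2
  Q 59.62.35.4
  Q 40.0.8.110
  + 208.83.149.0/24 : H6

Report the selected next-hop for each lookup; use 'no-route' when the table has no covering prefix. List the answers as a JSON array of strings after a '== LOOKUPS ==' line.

Process each operation:
  + 208.83.144.0/20 (H0) depth=20
  + 105.217.0.0/16 (H0) depth=16
  + 40.0.0.0/5 (H4) depth=5
  + 208.83.144.0/20 (H5) depth=20
  ? 105.217.0.6  path d0:-→d1:-→d2:-→d3:-→d4:-→d5:-→d6:-→d7:-→d8:-→d9:-→d10:-→d11:-→d12:-→d13:-→d14:-→d15:-→d16:H0  best=H0
  + 208.80.0.0/12 (H1) depth=12
  + 43.0.0.0/8 (H4) depth=8
  del 43.0.0.0/8 (clear depth 8)
  ? 208.80.10.144  path d0:-→d1:-→d2:-→d3:-→d4:-→d5:-→d6:-→d7:-→d8:-→d9:-→d10:-→d11:-→d12:H1→d13:-→d14:-  best=H1
  + 0.0.0.0/0 (H6) depth=0
  + 43.152.208.0/20 (H1) depth=20
  + 208.83.0.0/16 (H0) depth=16
  + 105.217.126.0/24 (H6) depth=24
  ? 105.217.126.3  path d0:H6→d1:-→d2:-→d3:-→d4:-→d5:-→d6:-→d7:-→d8:-→d9:-→d10:-→d11:-→d12:-→d13:-→d14:-→d15:-→d16:H0→d17:-→d18:-→d19:-→d20:-→d21:-→d22:-→d23:-→d24:H6  best=H6
  + 208.80.0.0/12 (H0) depth=12
  + 105.0.0.0/8 (H2) depth=8
  ? 40.0.17.108  path d0:H6→d1:-→d2:-→d3:-→d4:-→d5:H4→d6:-  best=H4
  + 105.217.126.9/32 (H6) depth=32
  ? 40.0.22.163  path d0:H6→d1:-→d2:-→d3:-→d4:-→d5:H4→d6:-  best=H4
  + 0.0.0.0/0 (H2) depth=0
  + 145.120.116.180/32 (H6) depth=32
  ? 9.216.224.17  path d0:H2→d1:-→d2:-  best=H2
  ? 105.0.0.0  path d0:H2→d1:-→d2:-→d3:-→d4:-→d5:-→d6:-→d7:-→d8:H2  best=H2
  ? 40.80.19.126  path d0:H2→d1:-→d2:-→d3:-→d4:-→d5:H4→d6:-  best=H4
  del 105.217.0.0/16 (clear depth 16)
  + 43.152.208.0/20 (H2) depth=20
  + 208.83.149.32/28 (H2) depth=28
  ? 105.217.126.1  path d0:H2→d1:-→d2:-→d3:-→d4:-→d5:-→d6:-→d7:-→d8:H2→d9:-→d10:-→d11:-→d12:-→d13:-→d14:-→d15:-→d16:-→d17:-→d18:-→d19:-→d20:-→d21:-→d22:-→d23:-→d24:H6→d25:-→d26:-→d27:-→d28:-  best=H6
  + 43.152.210.0/23 (H2) depth=23
  del 105.217.126.0/24 (clear depth 24)
  ? 43.152.210.203  path d0:H2→d1:-→d2:-→d3:-→d4:-→d5:H4→d6:-→d7:-→d8:-→d9:-→d10:-→d11:-→d12:-→d13:-→d14:-→d15:-→d16:-→d17:-→d18:-→d19:-→d20:H2→d21:-→d22:-→d23:H2  best=H2
  + 208.83.144.0/20 (H0) depth=20
  ? 105.3.221.240  path d0:H2→d1:-→d2:-→d3:-→d4:-→d5:-→d6:-→d7:-→d8:H2  best=H2
  + 145.120.0.0/16 (H0) depth=16
  ? 43.152.208.107  path d0:H2→d1:-→d2:-→d3:-→d4:-→d5:H4→d6:-→d7:-→d8:-→d9:-→d10:-→d11:-→d12:-→d13:-→d14:-→d15:-→d16:-→d17:-→d18:-→d19:-→d20:H2→d21:-→d22:-  best=H2
  ? 145.120.116.180  path d0:H2→d1:-→d2:-→d3:-→d4:-→d5:-→d6:-→d7:-→d8:-→d9:-→d10:-→d11:-→d12:-→d13:-→d14:-→d15:-→d16:H0→d17:-→d18:-→d19:-→d20:-→d21:-→d22:-→d23:-→d24:-→d25:-→d26:-→d27:-→d28:-→d29:-→d30:-→d31:-→d32:H6  best=H6
  + 43.152.211.87/32 (H2) depth=32
  ? 59.62.35.4  path d0:H2→d1:-→d2:-→d3:-  best=H2
  ? 40.0.8.110  path d0:H2→d1:-→d2:-→d3:-→d4:-→d5:H4→d6:-  best=H4
  + 208.83.149.0/24 (H6) depth=24

== LOOKUPS ==
["H0","H1","H6","H4","H4","H2","H2","H4","H6","H2","H2","H2","H6","H2","H4"]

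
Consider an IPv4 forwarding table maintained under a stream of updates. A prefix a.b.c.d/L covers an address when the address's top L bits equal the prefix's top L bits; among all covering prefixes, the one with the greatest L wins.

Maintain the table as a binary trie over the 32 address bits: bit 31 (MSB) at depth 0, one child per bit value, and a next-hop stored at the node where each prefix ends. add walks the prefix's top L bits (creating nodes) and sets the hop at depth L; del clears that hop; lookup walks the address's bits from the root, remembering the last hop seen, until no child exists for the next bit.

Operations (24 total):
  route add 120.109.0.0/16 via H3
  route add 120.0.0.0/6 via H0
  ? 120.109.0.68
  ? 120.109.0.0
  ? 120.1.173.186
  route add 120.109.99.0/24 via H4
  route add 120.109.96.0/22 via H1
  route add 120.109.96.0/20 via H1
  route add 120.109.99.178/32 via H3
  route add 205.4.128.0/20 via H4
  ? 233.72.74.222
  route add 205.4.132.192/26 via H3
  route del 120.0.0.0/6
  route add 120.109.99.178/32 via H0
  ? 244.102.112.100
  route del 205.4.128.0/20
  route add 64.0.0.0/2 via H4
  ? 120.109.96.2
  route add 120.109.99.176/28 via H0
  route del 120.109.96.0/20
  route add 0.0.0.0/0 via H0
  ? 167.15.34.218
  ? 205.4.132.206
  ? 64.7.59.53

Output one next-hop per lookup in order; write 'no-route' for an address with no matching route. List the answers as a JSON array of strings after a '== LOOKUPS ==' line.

Trace:
  + 120.109.0.0/16 (H3) depth=16
  + 120.0.0.0/6 (H0) depth=6
  lookup 120.109.0.68: bits 0111100001101101 walk d0:-→d1:-→d2:-→d3:-→d4:-→d5:-→d6:H0→d7:-→d8:-→d9:-→d10:-→d11:-→d12:-→d13:-→d14:-→d15:-→d16:H3 -> H3
  lookup 120.109.0.0: bits 0111100001101101 walk d0:-→d1:-→d2:-→d3:-→d4:-→d5:-→d6:H0→d7:-→d8:-→d9:-→d10:-→d11:-→d12:-→d13:-→d14:-→d15:-→d16:H3 -> H3
  lookup 120.1.173.186: bits 011110000 walk d0:-→d1:-→d2:-→d3:-→d4:-→d5:-→d6:H0→d7:-→d8:-→d9:- -> H0
  + 120.109.99.0/24 (H4) depth=24
  + 120.109.96.0/22 (H1) depth=22
  + 120.109.96.0/20 (H1) depth=20
  + 120.109.99.178/32 (H3) depth=32
  + 205.4.128.0/20 (H4) depth=20
  lookup 233.72.74.222: bits 11 walk d0:-→d1:-→d2:- -> no-route
  + 205.4.132.192/26 (H3) depth=26
  - 120.0.0.0/6 clear@6
  + 120.109.99.178/32 (H0) depth=32
  lookup 244.102.112.100: bits 11 walk d0:-→d1:-→d2:- -> no-route
  - 205.4.128.0/20 clear@20
  + 64.0.0.0/2 (H4) depth=2
  lookup 120.109.96.2: bits 0111100001101101011000 walk d0:-→d1:-→d2:H4→d3:-→d4:-→d5:-→d6:-→d7:-→d8:-→d9:-→d10:-→d11:-→d12:-→d13:-→d14:-→d15:-→d16:H3→d17:-→d18:-→d19:-→d20:H1→d21:-→d22:H1 -> H1
  + 120.109.99.176/28 (H0) depth=28
  - 120.109.96.0/20 clear@20
  + 0.0.0.0/0 (H0) depth=0
  lookup 167.15.34.218: bits 1 walk d0:H0→d1:- -> H0
  lookup 205.4.132.206: bits 11001101000001001000010011 walk d0:H0→d1:-→d2:-→d3:-→d4:-→d5:-→d6:-→d7:-→d8:-→d9:-→d10:-→d11:-→d12:-→d13:-→d14:-→d15:-→d16:-→d17:-→d18:-→d19:-→d20:-→d21:-→d22:-→d23:-→d24:-→d25:-→d26:H3 -> H3
  lookup 64.7.59.53: bits 01 walk d0:H0→d1:-→d2:H4 -> H4

== LOOKUPS ==
["H3","H3","H0","no-route","no-route","H1","H0","H3","H4"]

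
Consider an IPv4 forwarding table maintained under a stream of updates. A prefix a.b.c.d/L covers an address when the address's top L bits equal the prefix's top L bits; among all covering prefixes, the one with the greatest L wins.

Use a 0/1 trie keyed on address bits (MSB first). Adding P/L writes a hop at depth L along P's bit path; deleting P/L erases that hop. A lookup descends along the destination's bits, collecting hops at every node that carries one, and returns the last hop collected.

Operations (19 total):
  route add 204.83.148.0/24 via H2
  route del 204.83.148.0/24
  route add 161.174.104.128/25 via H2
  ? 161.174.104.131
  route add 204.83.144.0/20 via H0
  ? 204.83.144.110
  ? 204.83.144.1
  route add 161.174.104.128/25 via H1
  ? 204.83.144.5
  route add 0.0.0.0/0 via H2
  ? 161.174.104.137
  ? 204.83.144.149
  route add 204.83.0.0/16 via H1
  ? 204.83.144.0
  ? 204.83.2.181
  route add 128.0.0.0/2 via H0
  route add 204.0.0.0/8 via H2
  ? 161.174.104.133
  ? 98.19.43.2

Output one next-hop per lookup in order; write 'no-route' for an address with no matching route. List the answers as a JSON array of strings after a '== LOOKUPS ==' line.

Process each operation:
  add 204.83.148.0/24 -> H2 at depth 24
  del 204.83.148.0/24 (clear depth 24)
  add 161.174.104.128/25 -> H2 at depth 25
  ? 161.174.104.131  path d0:-→d1:-→d2:-→d3:-→d4:-→d5:-→d6:-→d7:-→d8:-→d9:-→d10:-→d11:-→d12:-→d13:-→d14:-→d15:-→d16:-→d17:-→d18:-→d19:-→d20:-→d21:-→d22:-→d23:-→d24:-→d25:H2  best=H2
  add 204.83.144.0/20 -> H0 at depth 20
  ? 204.83.144.110  path d0:-→d1:-→d2:-→d3:-→d4:-→d5:-→d6:-→d7:-→d8:-→d9:-→d10:-→d11:-→d12:-→d13:-→d14:-→d15:-→d16:-→d17:-→d18:-→d19:-→d20:H0→d21:-  best=H0
  ? 204.83.144.1  path d0:-→d1:-→d2:-→d3:-→d4:-→d5:-→d6:-→d7:-→d8:-→d9:-→d10:-→d11:-→d12:-→d13:-→d14:-→d15:-→d16:-→d17:-→d18:-→d19:-→d20:H0→d21:-  best=H0
  add 161.174.104.128/25 -> H1 at depth 25
  ? 204.83.144.5  path d0:-→d1:-→d2:-→d3:-→d4:-→d5:-→d6:-→d7:-→d8:-→d9:-→d10:-→d11:-→d12:-→d13:-→d14:-→d15:-→d16:-→d17:-→d18:-→d19:-→d20:H0→d21:-  best=H0
  add 0.0.0.0/0 -> H2 at depth 0
  ? 161.174.104.137  path d0:H2→d1:-→d2:-→d3:-→d4:-→d5:-→d6:-→d7:-→d8:-→d9:-→d10:-→d11:-→d12:-→d13:-→d14:-→d15:-→d16:-→d17:-→d18:-→d19:-→d20:-→d21:-→d22:-→d23:-→d24:-→d25:H1  best=H1
  ? 204.83.144.149  path d0:H2→d1:-→d2:-→d3:-→d4:-→d5:-→d6:-→d7:-→d8:-→d9:-→d10:-→d11:-→d12:-→d13:-→d14:-→d15:-→d16:-→d17:-→d18:-→d19:-→d20:H0→d21:-  best=H0
  add 204.83.0.0/16 -> H1 at depth 16
  ? 204.83.144.0  path d0:H2→d1:-→d2:-→d3:-→d4:-→d5:-→d6:-→d7:-→d8:-→d9:-→d10:-→d11:-→d12:-→d13:-→d14:-→d15:-→d16:H1→d17:-→d18:-→d19:-→d20:H0→d21:-  best=H0
  ? 204.83.2.181  path d0:H2→d1:-→d2:-→d3:-→d4:-→d5:-→d6:-→d7:-→d8:-→d9:-→d10:-→d11:-→d12:-→d13:-→d14:-→d15:-→d16:H1  best=H1
  add 128.0.0.0/2 -> H0 at depth 2
  add 204.0.0.0/8 -> H2 at depth 8
  ? 161.174.104.133  path d0:H2→d1:-→d2:H0→d3:-→d4:-→d5:-→d6:-→d7:-→d8:-→d9:-→d10:-→d11:-→d12:-→d13:-→d14:-→d15:-→d16:-→d17:-→d18:-→d19:-→d20:-→d21:-→d22:-→d23:-→d24:-→d25:H1  best=H1
  ? 98.19.43.2  path d0:H2  best=H2

== LOOKUPS ==
["H2","H0","H0","H0","H1","H0","H0","H1","H1","H2"]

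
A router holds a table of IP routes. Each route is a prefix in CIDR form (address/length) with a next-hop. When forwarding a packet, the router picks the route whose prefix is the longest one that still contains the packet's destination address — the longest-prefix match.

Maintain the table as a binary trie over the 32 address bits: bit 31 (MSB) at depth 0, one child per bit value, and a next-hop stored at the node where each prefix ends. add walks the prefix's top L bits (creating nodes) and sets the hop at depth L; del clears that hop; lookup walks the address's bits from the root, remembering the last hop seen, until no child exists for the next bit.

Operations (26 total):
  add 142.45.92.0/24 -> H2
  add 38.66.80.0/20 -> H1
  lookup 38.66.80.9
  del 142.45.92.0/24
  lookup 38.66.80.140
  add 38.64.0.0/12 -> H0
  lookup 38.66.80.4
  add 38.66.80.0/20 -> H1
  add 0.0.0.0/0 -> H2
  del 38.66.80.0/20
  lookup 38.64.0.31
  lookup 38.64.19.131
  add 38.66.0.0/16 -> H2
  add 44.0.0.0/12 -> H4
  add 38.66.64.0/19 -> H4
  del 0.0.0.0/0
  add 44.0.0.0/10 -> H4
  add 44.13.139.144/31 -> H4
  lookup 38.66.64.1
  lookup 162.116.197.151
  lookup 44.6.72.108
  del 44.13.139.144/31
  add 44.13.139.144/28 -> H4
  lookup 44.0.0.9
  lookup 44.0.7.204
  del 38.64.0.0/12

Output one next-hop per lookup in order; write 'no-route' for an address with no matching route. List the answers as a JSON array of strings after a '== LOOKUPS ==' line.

Process each operation:
  add 142.45.92.0/24 -> H2 at depth 24
  add 38.66.80.0/20 -> H1 at depth 20
  Q 38.66.80.9: descend 00100110010000100101 ; hops seen [H1] ; pick H1
  del 142.45.92.0/24 (clear depth 24)
  Q 38.66.80.140: descend 00100110010000100101 ; hops seen [H1] ; pick H1
  add 38.64.0.0/12 -> H0 at depth 12
  Q 38.66.80.4: descend 00100110010000100101 ; hops seen [H0,H1] ; pick H1
  add 38.66.80.0/20 -> H1 at depth 20
  add 0.0.0.0/0 -> H2 at depth 0
  del 38.66.80.0/20 (clear depth 20)
  Q 38.64.0.31: descend 00100110010000 ; hops seen [H2,H0] ; pick H0
  Q 38.64.19.131: descend 00100110010000 ; hops seen [H2,H0] ; pick H0
  add 38.66.0.0/16 -> H2 at depth 16
  add 44.0.0.0/12 -> H4 at depth 12
  add 38.66.64.0/19 -> H4 at depth 19
  del 0.0.0.0/0 (clear depth 0)
  add 44.0.0.0/10 -> H4 at depth 10
  add 44.13.139.144/31 -> H4 at depth 31
  Q 38.66.64.1: descend 0010011001000010010 ; hops seen [H0,H2,H4] ; pick H4
  Q 162.116.197.151: descend 10 ; hops seen [∅] ; pick no-route
  Q 44.6.72.108: descend 001011000000 ; hops seen [H4,H4] ; pick H4
  del 44.13.139.144/31 (clear depth 31)
  add 44.13.139.144/28 -> H4 at depth 28
  Q 44.0.0.9: descend 001011000000 ; hops seen [H4,H4] ; pick H4
  Q 44.0.7.204: descend 001011000000 ; hops seen [H4,H4] ; pick H4
  del 38.64.0.0/12 (clear depth 12)

== LOOKUPS ==
["H1","H1","H1","H0","H0","H4","no-route","H4","H4","H4"]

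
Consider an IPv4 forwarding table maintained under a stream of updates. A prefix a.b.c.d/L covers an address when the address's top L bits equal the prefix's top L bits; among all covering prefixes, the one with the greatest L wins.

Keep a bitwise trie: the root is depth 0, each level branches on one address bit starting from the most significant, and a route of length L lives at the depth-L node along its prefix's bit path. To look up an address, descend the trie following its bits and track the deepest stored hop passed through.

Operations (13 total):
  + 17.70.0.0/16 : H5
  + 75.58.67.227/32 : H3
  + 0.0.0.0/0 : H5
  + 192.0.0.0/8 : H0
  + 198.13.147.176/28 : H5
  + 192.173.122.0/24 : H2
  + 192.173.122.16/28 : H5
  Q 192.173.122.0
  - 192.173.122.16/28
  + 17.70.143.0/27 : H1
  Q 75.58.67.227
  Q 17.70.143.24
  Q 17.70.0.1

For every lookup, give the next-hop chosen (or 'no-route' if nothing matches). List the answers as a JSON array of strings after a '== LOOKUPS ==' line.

Process each operation:
  add 17.70.0.0/16 -> H5 at depth 16
  add 75.58.67.227/32 -> H3 at depth 32
  add 0.0.0.0/0 -> H5 at depth 0
  add 192.0.0.0/8 -> H0 at depth 8
  add 198.13.147.176/28 -> H5 at depth 28
  add 192.173.122.0/24 -> H2 at depth 24
  add 192.173.122.16/28 -> H5 at depth 28
  lookup 192.173.122.0: bits 110000001010110101111010000 walk d0:H5→d1:-→d2:-→d3:-→d4:-→d5:-→d6:-→d7:-→d8:H0→d9:-→d10:-→d11:-→d12:-→d13:-→d14:-→d15:-→d16:-→d17:-→d18:-→d19:-→d20:-→d21:-→d22:-→d23:-→d24:H2→d25:-→d26:-→d27:- -> H2
  del 192.173.122.16/28 (clear depth 28)
  add 17.70.143.0/27 -> H1 at depth 27
  lookup 75.58.67.227: bits 01001011001110100100001111100011 walk d0:H5→d1:-→d2:-→d3:-→d4:-→d5:-→d6:-→d7:-→d8:-→d9:-→d10:-→d11:-→d12:-→d13:-→d14:-→d15:-→d16:-→d17:-→d18:-→d19:-→d20:-→d21:-→d22:-→d23:-→d24:-→d25:-→d26:-→d27:-→d28:-→d29:-→d30:-→d31:-→d32:H3 -> H3
  lookup 17.70.143.24: bits 000100010100011010001111000 walk d0:H5→d1:-→d2:-→d3:-→d4:-→d5:-→d6:-→d7:-→d8:-→d9:-→d10:-→d11:-→d12:-→d13:-→d14:-→d15:-→d16:H5→d17:-→d18:-→d19:-→d20:-→d21:-→d22:-→d23:-→d24:-→d25:-→d26:-→d27:H1 -> H1
  lookup 17.70.0.1: bits 0001000101000110 walk d0:H5→d1:-→d2:-→d3:-→d4:-→d5:-→d6:-→d7:-→d8:-→d9:-→d10:-→d11:-→d12:-→d13:-→d14:-→d15:-→d16:H5 -> H5

== LOOKUPS ==
["H2","H3","H1","H5"]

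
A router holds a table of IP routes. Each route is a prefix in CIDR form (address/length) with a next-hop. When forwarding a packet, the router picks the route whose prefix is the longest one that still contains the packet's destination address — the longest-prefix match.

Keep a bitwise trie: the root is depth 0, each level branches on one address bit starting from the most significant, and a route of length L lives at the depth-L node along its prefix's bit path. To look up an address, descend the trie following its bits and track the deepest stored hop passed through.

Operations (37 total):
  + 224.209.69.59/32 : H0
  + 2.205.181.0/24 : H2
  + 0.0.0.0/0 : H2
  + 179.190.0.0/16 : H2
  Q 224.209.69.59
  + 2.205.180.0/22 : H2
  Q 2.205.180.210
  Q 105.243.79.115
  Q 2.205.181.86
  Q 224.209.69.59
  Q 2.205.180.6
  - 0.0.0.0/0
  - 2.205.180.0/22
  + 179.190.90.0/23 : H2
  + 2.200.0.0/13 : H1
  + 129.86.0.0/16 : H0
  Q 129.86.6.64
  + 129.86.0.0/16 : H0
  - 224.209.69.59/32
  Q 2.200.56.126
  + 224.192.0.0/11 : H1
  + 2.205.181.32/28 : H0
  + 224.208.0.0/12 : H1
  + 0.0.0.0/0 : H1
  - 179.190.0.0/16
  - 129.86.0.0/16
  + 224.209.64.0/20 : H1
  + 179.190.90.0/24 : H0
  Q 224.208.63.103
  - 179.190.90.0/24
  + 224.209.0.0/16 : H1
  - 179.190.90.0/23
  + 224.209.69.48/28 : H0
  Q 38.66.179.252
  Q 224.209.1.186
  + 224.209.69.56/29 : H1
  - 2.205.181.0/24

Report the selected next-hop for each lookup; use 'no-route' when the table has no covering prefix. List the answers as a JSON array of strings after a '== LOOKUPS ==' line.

Process each operation:
  add 224.209.69.59/32 -> H0 at depth 32
  add 2.205.181.0/24 -> H2 at depth 24
  add 0.0.0.0/0 -> H2 at depth 0
  add 179.190.0.0/16 -> H2 at depth 16
  lookup 224.209.69.59: bits 11100000110100010100010100111011 walk d0:H2→d1:-→d2:-→d3:-→d4:-→d5:-→d6:-→d7:-→d8:-→d9:-→d10:-→d11:-→d12:-→d13:-→d14:-→d15:-→d16:-→d17:-→d18:-→d19:-→d20:-→d21:-→d22:-→d23:-→d24:-→d25:-→d26:-→d27:-→d28:-→d29:-→d30:-→d31:-→d32:H0 -> H0
  add 2.205.180.0/22 -> H2 at depth 22
  lookup 2.205.180.210: bits 00000010110011011011010 walk d0:H2→d1:-→d2:-→d3:-→d4:-→d5:-→d6:-→d7:-→d8:-→d9:-→d10:-→d11:-→d12:-→d13:-→d14:-→d15:-→d16:-→d17:-→d18:-→d19:-→d20:-→d21:-→d22:H2→d23:- -> H2
  lookup 105.243.79.115: bits 0 walk d0:H2→d1:- -> H2
  lookup 2.205.181.86: bits 000000101100110110110101 walk d0:H2→d1:-→d2:-→d3:-→d4:-→d5:-→d6:-→d7:-→d8:-→d9:-→d10:-→d11:-→d12:-→d13:-→d14:-→d15:-→d16:-→d17:-→d18:-→d19:-→d20:-→d21:-→d22:H2→d23:-→d24:H2 -> H2
  lookup 224.209.69.59: bits 11100000110100010100010100111011 walk d0:H2→d1:-→d2:-→d3:-→d4:-→d5:-→d6:-→d7:-→d8:-→d9:-→d10:-→d11:-→d12:-→d13:-→d14:-→d15:-→d16:-→d17:-→d18:-→d19:-→d20:-→d21:-→d22:-→d23:-→d24:-→d25:-→d26:-→d27:-→d28:-→d29:-→d30:-→d31:-→d32:H0 -> H0
  lookup 2.205.180.6: bits 00000010110011011011010 walk d0:H2→d1:-→d2:-→d3:-→d4:-→d5:-→d6:-→d7:-→d8:-→d9:-→d10:-→d11:-→d12:-→d13:-→d14:-→d15:-→d16:-→d17:-→d18:-→d19:-→d20:-→d21:-→d22:H2→d23:- -> H2
  del 0.0.0.0/0 (clear depth 0)
  del 2.205.180.0/22 (clear depth 22)
  add 179.190.90.0/23 -> H2 at depth 23
  add 2.200.0.0/13 -> H1 at depth 13
  add 129.86.0.0/16 -> H0 at depth 16
  lookup 129.86.6.64: bits 1000000101010110 walk d0:-→d1:-→d2:-→d3:-→d4:-→d5:-→d6:-→d7:-→d8:-→d9:-→d10:-→d11:-→d12:-→d13:-→d14:-→d15:-→d16:H0 -> H0
  add 129.86.0.0/16 -> H0 at depth 16
  del 224.209.69.59/32 (clear depth 32)
  lookup 2.200.56.126: bits 0000001011001 walk d0:-→d1:-→d2:-→d3:-→d4:-→d5:-→d6:-→d7:-→d8:-→d9:-→d10:-→d11:-→d12:-→d13:H1 -> H1
  add 224.192.0.0/11 -> H1 at depth 11
  add 2.205.181.32/28 -> H0 at depth 28
  add 224.208.0.0/12 -> H1 at depth 12
  add 0.0.0.0/0 -> H1 at depth 0
  del 179.190.0.0/16 (clear depth 16)
  del 129.86.0.0/16 (clear depth 16)
  add 224.209.64.0/20 -> H1 at depth 20
  add 179.190.90.0/24 -> H0 at depth 24
  lookup 224.208.63.103: bits 111000001101000 walk d0:H1→d1:-→d2:-→d3:-→d4:-→d5:-→d6:-→d7:-→d8:-→d9:-→d10:-→d11:H1→d12:H1→d13:-→d14:-→d15:- -> H1
  del 179.190.90.0/24 (clear depth 24)
  add 224.209.0.0/16 -> H1 at depth 16
  del 179.190.90.0/23 (clear depth 23)
  add 224.209.69.48/28 -> H0 at depth 28
  lookup 38.66.179.252: bits 00 walk d0:H1→d1:-→d2:- -> H1
  lookup 224.209.1.186: bits 11100000110100010 walk d0:H1→d1:-→d2:-→d3:-→d4:-→d5:-→d6:-→d7:-→d8:-→d9:-→d10:-→d11:H1→d12:H1→d13:-→d14:-→d15:-→d16:H1→d17:- -> H1
  add 224.209.69.56/29 -> H1 at depth 29
  del 2.205.181.0/24 (clear depth 24)

== LOOKUPS ==
["H0","H2","H2","H2","H0","H2","H0","H1","H1","H1","H1"]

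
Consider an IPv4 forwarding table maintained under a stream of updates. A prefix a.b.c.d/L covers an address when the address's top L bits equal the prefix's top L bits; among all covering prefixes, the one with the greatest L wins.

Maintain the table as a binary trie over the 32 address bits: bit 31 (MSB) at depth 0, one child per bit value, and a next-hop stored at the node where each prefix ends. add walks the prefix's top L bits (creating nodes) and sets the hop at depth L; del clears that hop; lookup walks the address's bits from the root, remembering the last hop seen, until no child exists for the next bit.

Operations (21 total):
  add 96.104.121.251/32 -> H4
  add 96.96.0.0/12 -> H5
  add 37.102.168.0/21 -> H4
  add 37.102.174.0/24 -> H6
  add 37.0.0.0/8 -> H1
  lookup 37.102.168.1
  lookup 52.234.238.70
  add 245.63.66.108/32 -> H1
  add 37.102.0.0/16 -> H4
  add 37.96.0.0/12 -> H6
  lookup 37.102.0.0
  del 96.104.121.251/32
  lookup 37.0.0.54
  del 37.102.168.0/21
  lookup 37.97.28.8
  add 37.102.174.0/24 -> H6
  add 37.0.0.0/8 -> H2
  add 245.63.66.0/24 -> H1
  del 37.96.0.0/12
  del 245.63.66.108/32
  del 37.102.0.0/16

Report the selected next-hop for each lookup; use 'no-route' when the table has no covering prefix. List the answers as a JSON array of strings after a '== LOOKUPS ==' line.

Trace:
  + 96.104.121.251/32 (H4) depth=32
  + 96.96.0.0/12 (H5) depth=12
  + 37.102.168.0/21 (H4) depth=21
  + 37.102.174.0/24 (H6) depth=24
  + 37.0.0.0/8 (H1) depth=8
  lookup 37.102.168.1: bits 001001010110011010101 walk d0:-→d1:-→d2:-→d3:-→d4:-→d5:-→d6:-→d7:-→d8:H1→d9:-→d10:-→d11:-→d12:-→d13:-→d14:-→d15:-→d16:-→d17:-→d18:-→d19:-→d20:-→d21:H4 -> H4
  lookup 52.234.238.70: bits 001 walk d0:-→d1:-→d2:-→d3:- -> no-route
  + 245.63.66.108/32 (H1) depth=32
  + 37.102.0.0/16 (H4) depth=16
  + 37.96.0.0/12 (H6) depth=12
  lookup 37.102.0.0: bits 0010010101100110 walk d0:-→d1:-→d2:-→d3:-→d4:-→d5:-→d6:-→d7:-→d8:H1→d9:-→d10:-→d11:-→d12:H6→d13:-→d14:-→d15:-→d16:H4 -> H4
  del 96.104.121.251/32 (clear depth 32)
  lookup 37.0.0.54: bits 001001010 walk d0:-→d1:-→d2:-→d3:-→d4:-→d5:-→d6:-→d7:-→d8:H1→d9:- -> H1
  del 37.102.168.0/21 (clear depth 21)
  lookup 37.97.28.8: bits 0010010101100 walk d0:-→d1:-→d2:-→d3:-→d4:-→d5:-→d6:-→d7:-→d8:H1→d9:-→d10:-→d11:-→d12:H6→d13:- -> H6
  + 37.102.174.0/24 (H6) depth=24
  + 37.0.0.0/8 (H2) depth=8
  + 245.63.66.0/24 (H1) depth=24
  del 37.96.0.0/12 (clear depth 12)
  del 245.63.66.108/32 (clear depth 32)
  del 37.102.0.0/16 (clear depth 16)

== LOOKUPS ==
["H4","no-route","H4","H1","H6"]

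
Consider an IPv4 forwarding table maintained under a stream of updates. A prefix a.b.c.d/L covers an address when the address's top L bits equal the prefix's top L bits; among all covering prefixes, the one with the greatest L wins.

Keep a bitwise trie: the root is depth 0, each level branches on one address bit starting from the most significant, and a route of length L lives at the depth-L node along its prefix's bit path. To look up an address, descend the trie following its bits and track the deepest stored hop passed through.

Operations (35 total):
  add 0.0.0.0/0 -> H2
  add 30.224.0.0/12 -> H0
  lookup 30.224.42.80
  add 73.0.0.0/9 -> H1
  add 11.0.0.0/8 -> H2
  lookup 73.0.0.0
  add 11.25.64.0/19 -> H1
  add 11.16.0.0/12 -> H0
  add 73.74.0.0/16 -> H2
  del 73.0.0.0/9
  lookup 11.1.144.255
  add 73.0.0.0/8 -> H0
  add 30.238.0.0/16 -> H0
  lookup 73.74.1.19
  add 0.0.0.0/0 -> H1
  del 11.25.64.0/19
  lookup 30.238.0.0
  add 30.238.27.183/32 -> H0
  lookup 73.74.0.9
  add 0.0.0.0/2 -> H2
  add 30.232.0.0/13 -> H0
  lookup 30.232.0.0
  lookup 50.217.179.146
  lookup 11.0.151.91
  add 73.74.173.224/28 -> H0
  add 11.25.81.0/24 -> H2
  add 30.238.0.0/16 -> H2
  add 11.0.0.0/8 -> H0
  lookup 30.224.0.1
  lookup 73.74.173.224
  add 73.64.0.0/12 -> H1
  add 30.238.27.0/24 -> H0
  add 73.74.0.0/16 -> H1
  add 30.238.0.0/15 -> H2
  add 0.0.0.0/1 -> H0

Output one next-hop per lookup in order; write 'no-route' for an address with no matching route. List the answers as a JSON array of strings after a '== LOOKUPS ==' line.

Process each operation:
  + 0.0.0.0/0 (H2) depth=0
  + 30.224.0.0/12 (H0) depth=12
  lookup 30.224.42.80: bits 000111101110 walk d0:H2→d1:-→d2:-→d3:-→d4:-→d5:-→d6:-→d7:-→d8:-→d9:-→d10:-→d11:-→d12:H0 -> H0
  + 73.0.0.0/9 (H1) depth=9
  + 11.0.0.0/8 (H2) depth=8
  lookup 73.0.0.0: bits 010010010 walk d0:H2→d1:-→d2:-→d3:-→d4:-→d5:-→d6:-→d7:-→d8:-→d9:H1 -> H1
  + 11.25.64.0/19 (H1) depth=19
  + 11.16.0.0/12 (H0) depth=12
  + 73.74.0.0/16 (H2) depth=16
  del 73.0.0.0/9 (clear depth 9)
  lookup 11.1.144.255: bits 00001011000 walk d0:H2→d1:-→d2:-→d3:-→d4:-→d5:-→d6:-→d7:-→d8:H2→d9:-→d10:-→d11:- -> H2
  + 73.0.0.0/8 (H0) depth=8
  + 30.238.0.0/16 (H0) depth=16
  lookup 73.74.1.19: bits 0100100101001010 walk d0:H2→d1:-→d2:-→d3:-→d4:-→d5:-→d6:-→d7:-→d8:H0→d9:-→d10:-→d11:-→d12:-→d13:-→d14:-→d15:-→d16:H2 -> H2
  + 0.0.0.0/0 (H1) depth=0
  del 11.25.64.0/19 (clear depth 19)
  lookup 30.238.0.0: bits 0001111011101110 walk d0:H1→d1:-→d2:-→d3:-→d4:-→d5:-→d6:-→d7:-→d8:-→d9:-→d10:-→d11:-→d12:H0→d13:-→d14:-→d15:-→d16:H0 -> H0
  + 30.238.27.183/32 (H0) depth=32
  lookup 73.74.0.9: bits 0100100101001010 walk d0:H1→d1:-→d2:-→d3:-→d4:-→d5:-→d6:-→d7:-→d8:H0→d9:-→d10:-→d11:-→d12:-→d13:-→d14:-→d15:-→d16:H2 -> H2
  + 0.0.0.0/2 (H2) depth=2
  + 30.232.0.0/13 (H0) depth=13
  lookup 30.232.0.0: bits 0001111011101 walk d0:H1→d1:-→d2:H2→d3:-→d4:-→d5:-→d6:-→d7:-→d8:-→d9:-→d10:-→d11:-→d12:H0→d13:H0 -> H0
  lookup 50.217.179.146: bits 00 walk d0:H1→d1:-→d2:H2 -> H2
  lookup 11.0.151.91: bits 00001011000 walk d0:H1→d1:-→d2:H2→d3:-→d4:-→d5:-→d6:-→d7:-→d8:H2→d9:-→d10:-→d11:- -> H2
  + 73.74.173.224/28 (H0) depth=28
  + 11.25.81.0/24 (H2) depth=24
  + 30.238.0.0/16 (H2) depth=16
  + 11.0.0.0/8 (H0) depth=8
  lookup 30.224.0.1: bits 000111101110 walk d0:H1→d1:-→d2:H2→d3:-→d4:-→d5:-→d6:-→d7:-→d8:-→d9:-→d10:-→d11:-→d12:H0 -> H0
  lookup 73.74.173.224: bits 0100100101001010101011011110 walk d0:H1→d1:-→d2:-→d3:-→d4:-→d5:-→d6:-→d7:-→d8:H0→d9:-→d10:-→d11:-→d12:-→d13:-→d14:-→d15:-→d16:H2→d17:-→d18:-→d19:-→d20:-→d21:-→d22:-→d23:-→d24:-→d25:-→d26:-→d27:-→d28:H0 -> H0
  + 73.64.0.0/12 (H1) depth=12
  + 30.238.27.0/24 (H0) depth=24
  + 73.74.0.0/16 (H1) depth=16
  + 30.238.0.0/15 (H2) depth=15
  + 0.0.0.0/1 (H0) depth=1

== LOOKUPS ==
["H0","H1","H2","H2","H0","H2","H0","H2","H2","H0","H0"]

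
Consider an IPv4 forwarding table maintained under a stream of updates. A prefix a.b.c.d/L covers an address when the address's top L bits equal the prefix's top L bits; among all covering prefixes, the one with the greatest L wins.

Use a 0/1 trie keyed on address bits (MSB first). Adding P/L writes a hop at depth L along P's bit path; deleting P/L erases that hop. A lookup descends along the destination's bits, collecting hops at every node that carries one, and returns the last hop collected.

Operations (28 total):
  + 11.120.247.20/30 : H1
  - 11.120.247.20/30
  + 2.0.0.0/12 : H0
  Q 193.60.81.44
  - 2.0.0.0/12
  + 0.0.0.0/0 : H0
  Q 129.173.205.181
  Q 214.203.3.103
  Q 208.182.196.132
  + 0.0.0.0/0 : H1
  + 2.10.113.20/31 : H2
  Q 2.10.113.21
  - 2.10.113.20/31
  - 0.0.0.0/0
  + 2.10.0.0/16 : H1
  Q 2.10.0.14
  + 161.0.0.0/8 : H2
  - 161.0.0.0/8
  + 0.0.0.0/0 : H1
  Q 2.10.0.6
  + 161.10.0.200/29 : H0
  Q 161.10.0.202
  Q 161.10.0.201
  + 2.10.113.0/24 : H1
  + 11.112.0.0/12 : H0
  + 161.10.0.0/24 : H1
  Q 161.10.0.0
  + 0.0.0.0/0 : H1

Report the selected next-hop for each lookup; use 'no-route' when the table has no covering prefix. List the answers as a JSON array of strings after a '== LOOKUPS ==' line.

Trace:
  add 11.120.247.20/30 -> H1 at depth 30
  - 11.120.247.20/30 clear@30
  add 2.0.0.0/12 -> H0 at depth 12
  ? 193.60.81.44  path d0:-  best=no-route
  - 2.0.0.0/12 clear@12
  add 0.0.0.0/0 -> H0 at depth 0
  ? 129.173.205.181  path d0:H0  best=H0
  ? 214.203.3.103  path d0:H0  best=H0
  ? 208.182.196.132  path d0:H0  best=H0
  add 0.0.0.0/0 -> H1 at depth 0
  add 2.10.113.20/31 -> H2 at depth 31
  ? 2.10.113.21  path d0:H1→d1:-→d2:-→d3:-→d4:-→d5:-→d6:-→d7:-→d8:-→d9:-→d10:-→d11:-→d12:-→d13:-→d14:-→d15:-→d16:-→d17:-→d18:-→d19:-→d20:-→d21:-→d22:-→d23:-→d24:-→d25:-→d26:-→d27:-→d28:-→d29:-→d30:-→d31:H2  best=H2
  - 2.10.113.20/31 clear@31
  - 0.0.0.0/0 clear@0
  add 2.10.0.0/16 -> H1 at depth 16
  ? 2.10.0.14  path d0:-→d1:-→d2:-→d3:-→d4:-→d5:-→d6:-→d7:-→d8:-→d9:-→d10:-→d11:-→d12:-→d13:-→d14:-→d15:-→d16:H1→d17:-  best=H1
  add 161.0.0.0/8 -> H2 at depth 8
  - 161.0.0.0/8 clear@8
  add 0.0.0.0/0 -> H1 at depth 0
  ? 2.10.0.6  path d0:H1→d1:-→d2:-→d3:-→d4:-→d5:-→d6:-→d7:-→d8:-→d9:-→d10:-→d11:-→d12:-→d13:-→d14:-→d15:-→d16:H1→d17:-  best=H1
  add 161.10.0.200/29 -> H0 at depth 29
  ? 161.10.0.202  path d0:H1→d1:-→d2:-→d3:-→d4:-→d5:-→d6:-→d7:-→d8:-→d9:-→d10:-→d11:-→d12:-→d13:-→d14:-→d15:-→d16:-→d17:-→d18:-→d19:-→d20:-→d21:-→d22:-→d23:-→d24:-→d25:-→d26:-→d27:-→d28:-→d29:H0  best=H0
  ? 161.10.0.201  path d0:H1→d1:-→d2:-→d3:-→d4:-→d5:-→d6:-→d7:-→d8:-→d9:-→d10:-→d11:-→d12:-→d13:-→d14:-→d15:-→d16:-→d17:-→d18:-→d19:-→d20:-→d21:-→d22:-→d23:-→d24:-→d25:-→d26:-→d27:-→d28:-→d29:H0  best=H0
  add 2.10.113.0/24 -> H1 at depth 24
  add 11.112.0.0/12 -> H0 at depth 12
  add 161.10.0.0/24 -> H1 at depth 24
  ? 161.10.0.0  path d0:H1→d1:-→d2:-→d3:-→d4:-→d5:-→d6:-→d7:-→d8:-→d9:-→d10:-→d11:-→d12:-→d13:-→d14:-→d15:-→d16:-→d17:-→d18:-→d19:-→d20:-→d21:-→d22:-→d23:-→d24:H1  best=H1
  add 0.0.0.0/0 -> H1 at depth 0

== LOOKUPS ==
["no-route","H0","H0","H0","H2","H1","H1","H0","H0","H1"]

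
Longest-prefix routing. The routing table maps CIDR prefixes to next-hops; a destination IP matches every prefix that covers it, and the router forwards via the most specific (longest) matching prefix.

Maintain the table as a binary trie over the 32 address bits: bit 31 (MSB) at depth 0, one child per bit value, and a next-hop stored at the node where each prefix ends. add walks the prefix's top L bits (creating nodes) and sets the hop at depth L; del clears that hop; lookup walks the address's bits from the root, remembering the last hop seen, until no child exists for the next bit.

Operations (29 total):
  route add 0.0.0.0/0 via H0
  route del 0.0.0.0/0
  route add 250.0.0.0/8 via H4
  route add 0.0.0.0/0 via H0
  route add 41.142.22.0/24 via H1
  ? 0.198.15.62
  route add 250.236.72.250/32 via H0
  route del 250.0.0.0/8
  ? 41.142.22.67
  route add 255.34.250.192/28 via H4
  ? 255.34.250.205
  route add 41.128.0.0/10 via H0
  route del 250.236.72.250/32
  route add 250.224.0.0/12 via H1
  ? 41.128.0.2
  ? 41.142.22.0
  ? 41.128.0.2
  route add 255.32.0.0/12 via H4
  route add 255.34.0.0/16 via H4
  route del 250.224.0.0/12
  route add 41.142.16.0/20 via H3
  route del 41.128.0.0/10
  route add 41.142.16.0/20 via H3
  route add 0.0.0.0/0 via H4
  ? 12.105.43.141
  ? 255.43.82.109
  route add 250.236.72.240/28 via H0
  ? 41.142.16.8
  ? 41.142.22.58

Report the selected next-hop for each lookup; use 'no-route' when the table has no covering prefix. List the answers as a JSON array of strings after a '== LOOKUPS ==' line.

Trace:
  + 0.0.0.0/0 (H0) depth=0
  - 0.0.0.0/0 clear@0
  + 250.0.0.0/8 (H4) depth=8
  + 0.0.0.0/0 (H0) depth=0
  + 41.142.22.0/24 (H1) depth=24
  Q 0.198.15.62: descend 00 ; hops seen [H0] ; pick H0
  + 250.236.72.250/32 (H0) depth=32
  - 250.0.0.0/8 clear@8
  Q 41.142.22.67: descend 001010011000111000010110 ; hops seen [H0,H1] ; pick H1
  + 255.34.250.192/28 (H4) depth=28
  Q 255.34.250.205: descend 1111111100100010111110101100 ; hops seen [H0,H4] ; pick H4
  + 41.128.0.0/10 (H0) depth=10
  - 250.236.72.250/32 clear@32
  + 250.224.0.0/12 (H1) depth=12
  Q 41.128.0.2: descend 001010011000 ; hops seen [H0,H0] ; pick H0
  Q 41.142.22.0: descend 001010011000111000010110 ; hops seen [H0,H0,H1] ; pick H1
  Q 41.128.0.2: descend 001010011000 ; hops seen [H0,H0] ; pick H0
  + 255.32.0.0/12 (H4) depth=12
  + 255.34.0.0/16 (H4) depth=16
  - 250.224.0.0/12 clear@12
  + 41.142.16.0/20 (H3) depth=20
  - 41.128.0.0/10 clear@10
  + 41.142.16.0/20 (H3) depth=20
  + 0.0.0.0/0 (H4) depth=0
  Q 12.105.43.141: descend 00 ; hops seen [H4] ; pick H4
  Q 255.43.82.109: descend 111111110010 ; hops seen [H4,H4] ; pick H4
  + 250.236.72.240/28 (H0) depth=28
  Q 41.142.16.8: descend 001010011000111000010 ; hops seen [H4,H3] ; pick H3
  Q 41.142.22.58: descend 001010011000111000010110 ; hops seen [H4,H3,H1] ; pick H1

== LOOKUPS ==
["H0","H1","H4","H0","H1","H0","H4","H4","H3","H1"]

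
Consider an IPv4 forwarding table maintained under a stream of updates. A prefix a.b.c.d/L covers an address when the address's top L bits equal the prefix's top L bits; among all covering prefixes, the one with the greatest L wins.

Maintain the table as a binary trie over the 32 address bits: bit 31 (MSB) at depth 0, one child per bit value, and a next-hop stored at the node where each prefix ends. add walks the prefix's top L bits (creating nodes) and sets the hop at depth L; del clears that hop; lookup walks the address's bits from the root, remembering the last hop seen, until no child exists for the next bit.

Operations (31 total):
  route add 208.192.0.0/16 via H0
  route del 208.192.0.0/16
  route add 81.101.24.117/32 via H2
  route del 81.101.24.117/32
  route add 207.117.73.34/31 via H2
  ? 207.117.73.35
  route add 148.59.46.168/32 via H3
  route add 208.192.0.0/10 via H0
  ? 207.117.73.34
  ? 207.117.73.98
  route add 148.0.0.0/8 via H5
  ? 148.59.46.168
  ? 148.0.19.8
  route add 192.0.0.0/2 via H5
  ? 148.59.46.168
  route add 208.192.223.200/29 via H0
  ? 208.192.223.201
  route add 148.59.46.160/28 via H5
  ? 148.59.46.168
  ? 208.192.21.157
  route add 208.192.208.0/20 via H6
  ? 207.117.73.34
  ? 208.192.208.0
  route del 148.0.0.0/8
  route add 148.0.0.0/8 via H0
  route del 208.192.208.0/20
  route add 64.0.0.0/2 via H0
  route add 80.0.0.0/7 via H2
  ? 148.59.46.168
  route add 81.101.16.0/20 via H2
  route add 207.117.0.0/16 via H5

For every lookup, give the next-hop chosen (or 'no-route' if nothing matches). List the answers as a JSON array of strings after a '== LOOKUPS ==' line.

Process each operation:
  add 208.192.0.0/16 -> H0 at depth 16
  del 208.192.0.0/16 (clear depth 16)
  add 81.101.24.117/32 -> H2 at depth 32
  del 81.101.24.117/32 (clear depth 32)
  add 207.117.73.34/31 -> H2 at depth 31
  Q 207.117.73.35: descend 1100111101110101010010010010001 ; hops seen [H2] ; pick H2
  add 148.59.46.168/32 -> H3 at depth 32
  add 208.192.0.0/10 -> H0 at depth 10
  Q 207.117.73.34: descend 1100111101110101010010010010001 ; hops seen [H2] ; pick H2
  Q 207.117.73.98: descend 1100111101110101010010010 ; hops seen [∅] ; pick no-route
  add 148.0.0.0/8 -> H5 at depth 8
  Q 148.59.46.168: descend 10010100001110110010111010101000 ; hops seen [H5,H3] ; pick H3
  Q 148.0.19.8: descend 1001010000 ; hops seen [H5] ; pick H5
  add 192.0.0.0/2 -> H5 at depth 2
  Q 148.59.46.168: descend 10010100001110110010111010101000 ; hops seen [H5,H3] ; pick H3
  add 208.192.223.200/29 -> H0 at depth 29
  Q 208.192.223.201: descend 11010000110000001101111111001 ; hops seen [H5,H0,H0] ; pick H0
  add 148.59.46.160/28 -> H5 at depth 28
  Q 148.59.46.168: descend 10010100001110110010111010101000 ; hops seen [H5,H5,H3] ; pick H3
  Q 208.192.21.157: descend 1101000011000000 ; hops seen [H5,H0] ; pick H0
  add 208.192.208.0/20 -> H6 at depth 20
  Q 207.117.73.34: descend 1100111101110101010010010010001 ; hops seen [H5,H2] ; pick H2
  Q 208.192.208.0: descend 11010000110000001101 ; hops seen [H5,H0,H6] ; pick H6
  del 148.0.0.0/8 (clear depth 8)
  add 148.0.0.0/8 -> H0 at depth 8
  del 208.192.208.0/20 (clear depth 20)
  add 64.0.0.0/2 -> H0 at depth 2
  add 80.0.0.0/7 -> H2 at depth 7
  Q 148.59.46.168: descend 10010100001110110010111010101000 ; hops seen [H0,H5,H3] ; pick H3
  add 81.101.16.0/20 -> H2 at depth 20
  add 207.117.0.0/16 -> H5 at depth 16

== LOOKUPS ==
["H2","H2","no-route","H3","H5","H3","H0","H3","H0","H2","H6","H3"]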